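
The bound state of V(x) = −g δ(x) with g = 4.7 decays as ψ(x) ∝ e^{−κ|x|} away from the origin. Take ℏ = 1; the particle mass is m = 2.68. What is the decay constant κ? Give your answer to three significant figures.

Integrating the TISE across x = 0 gives the cusp condition ψ'(0⁺) − ψ'(0⁻) = −(2mg/ℏ²)ψ(0).
With ψ ∝ e^{−κ|x|} this yields −2κ = −2mg/ℏ², so κ = mg/ℏ² = 12.60.

κ = 12.6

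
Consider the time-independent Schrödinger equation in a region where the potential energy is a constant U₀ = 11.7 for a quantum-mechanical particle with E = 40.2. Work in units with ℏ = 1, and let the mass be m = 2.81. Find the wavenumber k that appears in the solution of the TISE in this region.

With E > U₀ the solution is oscillatory, ψ ∝ e^{±ikx} with k = √(2m(E − U₀))/ℏ.
k = √(2 × 2.81 × 28.5) = 12.66.

k = 12.7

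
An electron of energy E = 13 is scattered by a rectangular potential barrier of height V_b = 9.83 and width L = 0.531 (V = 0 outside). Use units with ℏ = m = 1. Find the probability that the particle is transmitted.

T = 0.643

E > V_b: inside the barrier k₂ = √(2m(E − V_b))/ℏ = 2.518, k₂L = 1.337.
T = [1 + V_b² sin²(k₂L) / (4E(E − V_b))]⁻¹ = 1/1.555 = 0.643.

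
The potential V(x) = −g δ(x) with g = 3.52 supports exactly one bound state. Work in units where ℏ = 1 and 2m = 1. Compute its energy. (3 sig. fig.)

E = -3.10

The bound state is ψ(x) = √κ e^{−κ|x|}. The derivative jump ψ'(0⁺) − ψ'(0⁻) = −(2mg/ℏ²)ψ(0) fixes κ = mg/ℏ² = 1.760.
Then E = −ℏ²κ²/(2m) = −mg²/(2ℏ²) = -3.098.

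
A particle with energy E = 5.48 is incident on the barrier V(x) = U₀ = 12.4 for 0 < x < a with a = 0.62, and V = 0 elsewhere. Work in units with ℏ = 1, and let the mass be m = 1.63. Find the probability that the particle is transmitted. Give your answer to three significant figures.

T = 0.0109

E < U₀: inside the barrier ψ ∝ e^{±κx} with κ = √(2m(U₀ − E))/ℏ = 4.750.
κa = 2.945, sinh(κa) = 9.477.
Matching ψ, ψ′ at both faces gives T = [1 + U₀² sinh²(κa) / (4E(U₀ − E))]⁻¹ = 1/92.04 = 0.0109.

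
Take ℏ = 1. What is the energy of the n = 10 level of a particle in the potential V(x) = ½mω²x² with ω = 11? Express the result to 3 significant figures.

The oscillator eigenvalues are E_n = ℏω(n + ½), so E_10 = 11 × 10.5 = 115.5.

E = 116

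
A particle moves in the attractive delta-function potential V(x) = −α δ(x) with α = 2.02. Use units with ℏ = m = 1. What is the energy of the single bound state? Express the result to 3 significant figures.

For x ≠ 0 the bound state is ψ ∝ e^{−κ|x|}; integrating the TISE across the delta gives the cusp condition 2κ = 2mα/ℏ², so κ = 2.020.
Then E = −ℏ²κ²/(2m) = −mα²/(2ℏ²) = -2.040.

E = -2.04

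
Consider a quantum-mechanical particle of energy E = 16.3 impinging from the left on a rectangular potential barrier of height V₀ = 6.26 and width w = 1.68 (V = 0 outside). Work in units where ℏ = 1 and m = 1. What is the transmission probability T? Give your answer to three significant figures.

T = 0.949

Above the barrier the interior wavenumber is k₂ = √(2m(E − V₀))/ℏ = 4.481, giving phase k₂w = 7.528.
Matching at both interfaces gives T⁻¹ = 1 + V₀² sin²(k₂w) / [4E(E − V₀)] = 1.054, hence T = 0.949.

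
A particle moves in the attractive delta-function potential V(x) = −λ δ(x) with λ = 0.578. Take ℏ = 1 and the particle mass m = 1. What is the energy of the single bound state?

E = -0.167

For x ≠ 0 the bound state is ψ ∝ e^{−κ|x|}; integrating the TISE across the delta gives the cusp condition 2κ = 2mλ/ℏ², so κ = 0.5780.
Then E = −ℏ²κ²/(2m) = −mλ²/(2ℏ²) = -0.1670.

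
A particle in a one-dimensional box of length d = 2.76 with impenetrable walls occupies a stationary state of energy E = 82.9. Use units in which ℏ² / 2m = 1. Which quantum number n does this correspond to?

n = 8

From E_n = n²π²ℏ²/(2md²) invert to n = √(2md²E)/(πℏ).
n = (2.76/π) × √(2 × 0.5 × 82.9) = 7.999 → n = 8.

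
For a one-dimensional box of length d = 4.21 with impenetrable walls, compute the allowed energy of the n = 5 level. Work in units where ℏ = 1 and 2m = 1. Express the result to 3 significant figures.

E = 13.9

Requiring ψ(0) = ψ(d) = 0 quantises k = nπ/d, hence E_n = ℏ²k²/2m = n²π²ℏ²/(2md²).
E_5 = 5² × π² / (2 × 0.5 × 4.21²) = 13.92.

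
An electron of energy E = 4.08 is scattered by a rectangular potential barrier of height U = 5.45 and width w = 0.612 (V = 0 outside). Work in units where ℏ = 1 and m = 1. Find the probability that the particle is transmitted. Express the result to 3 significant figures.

T = 0.345

Since E < U the interior solution is evanescent with decay constant κ = √(2m(U − E))/ℏ = 1.655.
κw = 1.013, sinh(κw) = 1.195.
The exact tunnelling result is T⁻¹ = 1 + U² sinh²(κw) / [4E(U − E)] = 2.898, so T = 0.345.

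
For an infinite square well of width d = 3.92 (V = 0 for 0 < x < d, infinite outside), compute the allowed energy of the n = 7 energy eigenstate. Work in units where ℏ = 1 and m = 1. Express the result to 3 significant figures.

E = 15.7

The infinite-well eigenfunctions ψ_n = √(2/d) sin(nπx/d) vanish at both walls, giving E_n = n²π²ℏ²/(2md²).
E_7 = 7² × π² / (2 × 1 × 3.92²) = 15.74.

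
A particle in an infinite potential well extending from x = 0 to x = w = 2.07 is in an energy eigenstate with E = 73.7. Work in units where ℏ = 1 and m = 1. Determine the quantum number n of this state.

n = 8

From E_n = n²π²ℏ²/(2mw²) invert to n = √(2mw²E)/(πℏ).
n = (2.07/π) × √(2 × 1 × 73.7) = 8.000 → n = 8.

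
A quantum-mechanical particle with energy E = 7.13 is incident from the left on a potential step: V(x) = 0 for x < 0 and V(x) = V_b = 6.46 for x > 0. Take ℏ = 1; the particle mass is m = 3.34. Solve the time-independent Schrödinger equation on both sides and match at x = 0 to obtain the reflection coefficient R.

On each side the TISE gives plane waves with k = √(2m(E − V))/ℏ: k₁ = √(2·3.34·7.13) = 6.901, k₂ = √(2·3.34·0.67) = 2.116.
Continuity of ψ and ψ′ at the step yields the reflection amplitude r = (k₁ − k₂)/(k₁ + k₂) = 0.5308; thus R = |r|² = 0.2817, T = 0.7183.

R = 0.282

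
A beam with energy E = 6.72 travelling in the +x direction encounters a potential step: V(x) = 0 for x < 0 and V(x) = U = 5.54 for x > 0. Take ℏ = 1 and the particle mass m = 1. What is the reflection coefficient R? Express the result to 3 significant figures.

R = 0.168

The wavenumbers are k₁ = √(2mE)/ℏ = 3.666 on the left and k₂ = √(2m(E − U))/ℏ = 1.536 on the right.
Continuity of ψ and ψ′ at the step yields the reflection amplitude r = (k₁ − k₂)/(k₁ + k₂) = 0.4094; thus R = |r|² = 0.1676, T = 0.8324.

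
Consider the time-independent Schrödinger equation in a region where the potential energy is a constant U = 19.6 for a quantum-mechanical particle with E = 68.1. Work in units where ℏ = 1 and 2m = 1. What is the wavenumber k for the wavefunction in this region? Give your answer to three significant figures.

With E > U the solution is oscillatory, ψ ∝ e^{±ikx} with k = √(2m(E − U))/ℏ.
k = √(2 × 0.5 × 48.5) = 6.964.

k = 6.96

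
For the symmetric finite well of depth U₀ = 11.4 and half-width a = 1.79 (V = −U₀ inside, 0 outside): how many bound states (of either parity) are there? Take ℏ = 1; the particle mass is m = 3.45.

The dimensionless depth is z₀ = a√(2mU₀)/ℏ = 1.79 × √(78.66) = 15.88.
A new bound state (alternating even/odd) appears each time z₀ passes a multiple of π/2, so N = ⌊2z₀/π⌋ + 1 = ⌊10.11⌋ + 1 = 11.

N = 11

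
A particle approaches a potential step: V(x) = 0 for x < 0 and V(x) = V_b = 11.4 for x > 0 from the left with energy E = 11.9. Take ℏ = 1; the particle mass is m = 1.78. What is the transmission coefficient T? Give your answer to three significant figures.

T = 0.565

On each side the TISE gives plane waves with k = √(2m(E − V))/ℏ: k₁ = √(2·1.78·11.9) = 6.509, k₂ = √(2·1.78·0.5) = 1.334.
Matching ψ and ψ′ at x = 0 gives r = (k₁ − k₂)/(k₁ + k₂), so R = r² = 0.4353 and T = 1 − R = 0.5647.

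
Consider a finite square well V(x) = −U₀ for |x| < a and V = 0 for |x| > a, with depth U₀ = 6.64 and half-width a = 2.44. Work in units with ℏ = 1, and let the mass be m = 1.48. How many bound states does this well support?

Define the well-strength parameter z₀ = (a/ℏ)√(2mU₀) = 2.44 × √(2·1.48·6.64) = 10.82.
The even/odd transcendental equations gain one root per π/2 in z₀, giving N = 1 + ⌊2z₀/π⌋ = 1 + ⌊6.887⌋ = 7.

N = 7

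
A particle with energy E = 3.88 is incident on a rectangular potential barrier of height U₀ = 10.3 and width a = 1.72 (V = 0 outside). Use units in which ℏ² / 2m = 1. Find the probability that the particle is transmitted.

Since E < U₀ the interior solution is evanescent with decay constant κ = √(2m(U₀ − E))/ℏ = 2.534.
κa = 4.358, sinh(κa) = 39.05.
The exact tunnelling result is T⁻¹ = 1 + U₀² sinh²(κa) / [4E(U₀ − E)] = 1624, so T = 0.000616.

T = 0.000616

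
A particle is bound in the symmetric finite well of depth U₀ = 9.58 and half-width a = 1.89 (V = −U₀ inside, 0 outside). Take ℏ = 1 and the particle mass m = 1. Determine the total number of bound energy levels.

The dimensionless depth is z₀ = a√(2mU₀)/ℏ = 1.89 × √(19.16) = 8.273.
The even/odd transcendental equations gain one root per π/2 in z₀, giving N = 1 + ⌊2z₀/π⌋ = 1 + ⌊5.267⌋ = 6.

N = 6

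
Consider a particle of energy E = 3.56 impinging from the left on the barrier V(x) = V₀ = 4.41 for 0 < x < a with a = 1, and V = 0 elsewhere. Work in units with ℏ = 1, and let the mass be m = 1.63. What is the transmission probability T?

T = 0.0875

E < V₀: inside the barrier ψ ∝ e^{±κx} with κ = √(2m(V₀ − E))/ℏ = 1.665.
κa = 1.665, sinh(κa) = 2.547.
Matching ψ, ψ′ at both faces gives T = [1 + V₀² sinh²(κa) / (4E(V₀ − E))]⁻¹ = 1/11.43 = 0.0875.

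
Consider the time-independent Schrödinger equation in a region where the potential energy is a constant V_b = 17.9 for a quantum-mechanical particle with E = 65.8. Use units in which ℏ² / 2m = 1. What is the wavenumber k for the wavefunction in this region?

k = 6.92

With E > V_b the solution is oscillatory, ψ ∝ e^{±ikx} with k = √(2m(E − V_b))/ℏ.
k = √(2 × 0.5 × 47.9) = 6.921.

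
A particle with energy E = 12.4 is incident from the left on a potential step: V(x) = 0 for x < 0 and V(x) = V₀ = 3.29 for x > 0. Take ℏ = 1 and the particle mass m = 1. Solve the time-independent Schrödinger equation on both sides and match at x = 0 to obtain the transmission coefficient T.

The wavenumbers are k₁ = √(2mE)/ℏ = 4.980 on the left and k₂ = √(2m(E − V₀))/ℏ = 4.268 on the right.
Matching ψ and ψ′ at x = 0 gives r = (k₁ − k₂)/(k₁ + k₂), so R = r² = 0.005918 and T = 1 − R = 0.9941.

T = 0.994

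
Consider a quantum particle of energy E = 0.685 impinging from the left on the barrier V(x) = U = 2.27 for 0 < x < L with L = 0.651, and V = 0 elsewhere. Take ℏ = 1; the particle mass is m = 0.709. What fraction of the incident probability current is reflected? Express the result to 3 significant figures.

E < U: inside the barrier ψ ∝ e^{±κx} with κ = √(2m(U − E))/ℏ = 1.499.
κL = 0.9760, sinh(κL) = 1.138.
Matching ψ, ψ′ at both faces gives T = [1 + U² sinh²(κL) / (4E(U − E))]⁻¹ = 1/2.538 = 0.394.
R = 1 − T = 0.606.

R = 0.606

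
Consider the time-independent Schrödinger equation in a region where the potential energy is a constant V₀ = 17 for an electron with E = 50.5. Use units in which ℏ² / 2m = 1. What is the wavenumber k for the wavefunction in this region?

With E > V₀ the solution is oscillatory, ψ ∝ e^{±ikx} with k = √(2m(E − V₀))/ℏ.
k = √(2 × 0.5 × 33.5) = 5.788.

k = 5.79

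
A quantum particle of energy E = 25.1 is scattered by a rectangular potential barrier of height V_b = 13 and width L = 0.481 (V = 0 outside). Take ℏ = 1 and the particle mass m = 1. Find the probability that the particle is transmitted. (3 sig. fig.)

E > V_b: inside the barrier k₂ = √(2m(E − V_b))/ℏ = 4.919, k₂L = 2.366.
Matching at both interfaces gives T⁻¹ = 1 + V_b² sin²(k₂L) / [4E(E − V_b)] = 1.068, hence T = 0.936.

T = 0.936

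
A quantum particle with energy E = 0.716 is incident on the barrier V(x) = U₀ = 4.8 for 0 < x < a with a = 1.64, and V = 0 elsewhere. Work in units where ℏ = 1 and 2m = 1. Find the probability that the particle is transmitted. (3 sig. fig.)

T = 0.00268

Since E < U₀ the interior solution is evanescent with decay constant κ = √(2m(U₀ − E))/ℏ = 2.021.
κa = 3.314, sinh(κa) = 13.73.
Matching ψ, ψ′ at both faces gives T = [1 + U₀² sinh²(κa) / (4E(U₀ − E))]⁻¹ = 1/372.5 = 0.00268.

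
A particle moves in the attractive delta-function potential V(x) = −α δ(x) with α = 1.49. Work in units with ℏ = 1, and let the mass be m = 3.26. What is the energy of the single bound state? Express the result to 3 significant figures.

For x ≠ 0 the bound state is ψ ∝ e^{−κ|x|}; integrating the TISE across the delta gives the cusp condition 2κ = 2mα/ℏ², so κ = 4.857.
Then E = −ℏ²κ²/(2m) = −mα²/(2ℏ²) = -3.619.

E = -3.62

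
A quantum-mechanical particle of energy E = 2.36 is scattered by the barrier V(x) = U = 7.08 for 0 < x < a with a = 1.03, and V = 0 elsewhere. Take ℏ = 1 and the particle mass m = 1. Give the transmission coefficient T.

T = 0.00632

E < U: inside the barrier ψ ∝ e^{±κx} with κ = √(2m(U − E))/ℏ = 3.072.
κa = 3.165, sinh(κa) = 11.82.
The exact tunnelling result is T⁻¹ = 1 + U² sinh²(κa) / [4E(U − E)] = 158.1, so T = 0.00632.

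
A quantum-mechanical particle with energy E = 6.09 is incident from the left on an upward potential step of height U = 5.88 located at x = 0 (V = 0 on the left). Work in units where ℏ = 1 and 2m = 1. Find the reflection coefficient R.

The wavenumbers are k₁ = √(2mE)/ℏ = 2.468 on the left and k₂ = √(2m(E − U))/ℏ = 0.4583 on the right.
Matching ψ and ψ′ at x = 0 gives r = (k₁ − k₂)/(k₁ + k₂), so R = r² = 0.4717 and T = 1 − R = 0.5283.

R = 0.472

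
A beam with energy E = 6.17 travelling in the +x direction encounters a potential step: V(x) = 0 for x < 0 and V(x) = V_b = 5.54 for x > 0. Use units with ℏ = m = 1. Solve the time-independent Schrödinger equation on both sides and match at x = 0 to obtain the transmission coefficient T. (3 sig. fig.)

The wavenumbers are k₁ = √(2mE)/ℏ = 3.513 on the left and k₂ = √(2m(E − V_b))/ℏ = 1.122 on the right.
Continuity of ψ and ψ′ at the step yields the reflection amplitude r = (k₁ − k₂)/(k₁ + k₂) = 0.5157; thus R = |r|² = 0.2659, T = 0.7341.

T = 0.734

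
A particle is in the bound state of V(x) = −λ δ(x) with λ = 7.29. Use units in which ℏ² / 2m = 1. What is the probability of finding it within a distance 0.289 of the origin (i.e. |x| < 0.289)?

P = 0.878

The normalised bound state is ψ = √κ e^{−κ|x|} with κ = mλ/ℏ² = 3.645.
P(|x| < d) = ∫_{−d}^{d} κ e^{−2κ|x|} dx = 1 − e^{−2κd} = 1 − e^{−2.107} = 0.8784.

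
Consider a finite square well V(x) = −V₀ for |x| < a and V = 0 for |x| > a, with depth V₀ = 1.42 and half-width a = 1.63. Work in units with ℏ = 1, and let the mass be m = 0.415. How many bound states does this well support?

N = 2

The dimensionless depth is z₀ = a√(2mV₀)/ℏ = 1.63 × √(1.179) = 1.770.
The even/odd transcendental equations gain one root per π/2 in z₀, giving N = 1 + ⌊2z₀/π⌋ = 1 + ⌊1.127⌋ = 2.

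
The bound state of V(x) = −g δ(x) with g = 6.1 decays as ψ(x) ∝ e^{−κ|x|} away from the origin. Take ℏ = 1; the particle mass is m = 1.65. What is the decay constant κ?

Integrate −(ℏ²/2m)ψ'' − gδ(x)ψ = Eψ from −ε to +ε: the ψ'' term gives ψ'(0⁺) − ψ'(0⁻) and the δ term gives −(2mg/ℏ²)ψ(0).
With ψ ∝ e^{−κ|x|} this yields −2κ = −2mg/ℏ², so κ = mg/ℏ² = 10.07.

κ = 10.1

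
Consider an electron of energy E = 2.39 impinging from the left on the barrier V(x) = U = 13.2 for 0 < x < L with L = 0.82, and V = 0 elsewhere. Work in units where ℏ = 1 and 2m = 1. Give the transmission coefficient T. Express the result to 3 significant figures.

T = 0.0108

E < U: inside the barrier ψ ∝ e^{±κx} with κ = √(2m(U − E))/ℏ = 3.288.
κL = 2.696, sinh(κL) = 7.377.
The exact tunnelling result is T⁻¹ = 1 + U² sinh²(κL) / [4E(U − E)] = 92.75, so T = 0.0108.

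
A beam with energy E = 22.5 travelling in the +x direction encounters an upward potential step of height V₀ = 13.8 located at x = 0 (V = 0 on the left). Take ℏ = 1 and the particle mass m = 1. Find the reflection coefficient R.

R = 0.0544

The wavenumbers are k₁ = √(2mE)/ℏ = 6.708 on the left and k₂ = √(2m(E − V₀))/ℏ = 4.171 on the right.
Matching ψ and ψ′ at x = 0 gives r = (k₁ − k₂)/(k₁ + k₂), so R = r² = 0.05437 and T = 1 − R = 0.9456.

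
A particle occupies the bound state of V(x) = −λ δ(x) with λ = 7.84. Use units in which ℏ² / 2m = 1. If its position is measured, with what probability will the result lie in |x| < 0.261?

The normalised bound state is ψ = √κ e^{−κ|x|} with κ = mλ/ℏ² = 3.920.
P(|x| < d) = ∫_{−d}^{d} κ e^{−2κ|x|} dx = 1 − e^{−2κd} = 1 − e^{−2.046} = 0.8708.

P = 0.871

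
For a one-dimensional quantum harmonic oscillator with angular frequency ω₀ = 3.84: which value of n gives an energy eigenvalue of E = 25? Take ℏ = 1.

Invert E_n = (n + ½)ℏω₀: n = E/ℏω₀ − ½ = 6.010, so n = 6.

n = 6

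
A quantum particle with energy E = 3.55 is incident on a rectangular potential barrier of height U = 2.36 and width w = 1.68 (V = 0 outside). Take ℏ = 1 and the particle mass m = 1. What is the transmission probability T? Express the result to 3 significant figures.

Above the barrier the interior wavenumber is k₂ = √(2m(E − U))/ℏ = 1.543, giving phase k₂w = 2.592.
Matching at both interfaces gives T⁻¹ = 1 + U² sin²(k₂w) / [4E(E − U)] = 1.090, hence T = 0.917.

T = 0.917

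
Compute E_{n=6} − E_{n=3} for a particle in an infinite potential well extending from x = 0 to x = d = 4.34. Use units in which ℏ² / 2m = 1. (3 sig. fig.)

ΔE = 14.1

E_n = n²π²ℏ²/(2md²), so ΔE = (6² − 3²) π²ℏ²/(2md²).
ΔE = 27 × π² / (2 × 0.5 × 4.34²) = 14.15.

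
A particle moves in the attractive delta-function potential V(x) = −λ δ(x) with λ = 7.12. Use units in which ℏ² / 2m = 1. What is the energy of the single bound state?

E = -12.7

For x ≠ 0 the bound state is ψ ∝ e^{−κ|x|}; integrating the TISE across the delta gives the cusp condition 2κ = 2mλ/ℏ², so κ = 3.560.
Then E = −ℏ²κ²/(2m) = −mλ²/(2ℏ²) = -12.67.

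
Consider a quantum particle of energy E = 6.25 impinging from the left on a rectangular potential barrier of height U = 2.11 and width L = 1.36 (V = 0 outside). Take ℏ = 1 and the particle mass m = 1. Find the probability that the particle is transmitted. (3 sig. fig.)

Above the barrier the interior wavenumber is k₂ = √(2m(E − U))/ℏ = 2.877, giving phase k₂L = 3.913.
Matching at both interfaces gives T⁻¹ = 1 + U² sin²(k₂L) / [4E(E − U)] = 1.021, hence T = 0.980.

T = 0.980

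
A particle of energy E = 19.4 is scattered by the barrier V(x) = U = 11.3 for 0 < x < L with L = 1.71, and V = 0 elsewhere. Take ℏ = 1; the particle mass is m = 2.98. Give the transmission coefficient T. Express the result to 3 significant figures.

Above the barrier the interior wavenumber is k₂ = √(2m(E − U))/ℏ = 6.948, giving phase k₂L = 11.88.
Matching at both interfaces gives T⁻¹ = 1 + U² sin²(k₂L) / [4E(E − U)] = 1.081, hence T = 0.925.

T = 0.925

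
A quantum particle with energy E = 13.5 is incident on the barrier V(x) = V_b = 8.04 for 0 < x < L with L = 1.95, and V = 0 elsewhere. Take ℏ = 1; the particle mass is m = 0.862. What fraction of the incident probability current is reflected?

R = 0.0188

Above the barrier the interior wavenumber is k₂ = √(2m(E − V_b))/ℏ = 3.068, giving phase k₂L = 5.983.
Matching at both interfaces gives T⁻¹ = 1 + V_b² sin²(k₂L) / [4E(E − V_b)] = 1.019, hence T = 0.981.
R = 1 − T = 0.0188.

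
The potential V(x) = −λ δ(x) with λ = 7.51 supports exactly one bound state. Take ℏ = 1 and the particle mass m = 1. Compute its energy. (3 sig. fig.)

E = -28.2

For x ≠ 0 the bound state is ψ ∝ e^{−κ|x|}; integrating the TISE across the delta gives the cusp condition 2κ = 2mλ/ℏ², so κ = 7.510.
Then E = −ℏ²κ²/(2m) = −mλ²/(2ℏ²) = -28.20.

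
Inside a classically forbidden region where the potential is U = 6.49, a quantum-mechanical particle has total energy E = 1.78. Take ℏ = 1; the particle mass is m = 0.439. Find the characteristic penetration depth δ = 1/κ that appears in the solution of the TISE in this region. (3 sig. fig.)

Since E < U the TISE in this region is ψ'' = κ²ψ with κ = √(2m(U − E))/ℏ.
κ = √(2 × 0.439 × 4.71) = 2.034. The penetration depth is δ = 1/κ = 0.492.

δ = 0.492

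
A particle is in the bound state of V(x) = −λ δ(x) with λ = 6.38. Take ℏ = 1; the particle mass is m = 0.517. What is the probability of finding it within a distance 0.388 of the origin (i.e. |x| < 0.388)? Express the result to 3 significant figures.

P = 0.923

The normalised bound state is ψ = √κ e^{−κ|x|} with κ = mλ/ℏ² = 3.298.
P(|x| < d) = ∫_{−d}^{d} κ e^{−2κ|x|} dx = 1 − e^{−2κd} = 1 − e^{−2.560} = 0.9227.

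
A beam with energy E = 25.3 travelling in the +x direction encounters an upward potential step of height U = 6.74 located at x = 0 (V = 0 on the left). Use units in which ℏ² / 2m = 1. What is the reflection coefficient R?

R = 0.00597

On each side the TISE gives plane waves with k = √(2m(E − V))/ℏ: k₁ = √(2·½·25.3) = 5.030, k₂ = √(2·½·18.56) = 4.308.
Continuity of ψ and ψ′ at the step yields the reflection amplitude r = (k₁ − k₂)/(k₁ + k₂) = 0.07729; thus R = |r|² = 0.005974, T = 0.9940.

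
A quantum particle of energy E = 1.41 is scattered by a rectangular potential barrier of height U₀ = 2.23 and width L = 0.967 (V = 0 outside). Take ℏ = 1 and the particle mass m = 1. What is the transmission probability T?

Since E < U₀ the interior solution is evanescent with decay constant κ = √(2m(U₀ − E))/ℏ = 1.281.
κL = 1.238, sinh(κL) = 1.580.
Matching ψ, ψ′ at both faces gives T = [1 + U₀² sinh²(κL) / (4E(U₀ − E))]⁻¹ = 1/3.684 = 0.271.

T = 0.271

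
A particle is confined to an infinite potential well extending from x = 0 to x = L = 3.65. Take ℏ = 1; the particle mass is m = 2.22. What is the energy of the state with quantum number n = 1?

Requiring ψ(0) = ψ(L) = 0 quantises k = nπ/L, hence E_n = ℏ²k²/2m = n²π²ℏ²/(2mL²).
E_1 = 1² × π² / (2 × 2.22 × 3.65²) = 0.1669.

E = 0.167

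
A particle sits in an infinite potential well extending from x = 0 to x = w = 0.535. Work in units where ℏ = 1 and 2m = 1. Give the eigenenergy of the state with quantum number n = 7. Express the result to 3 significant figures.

E = 1690

Requiring ψ(0) = ψ(w) = 0 quantises k = nπ/w, hence E_n = ℏ²k²/2m = n²π²ℏ²/(2mw²).
E_7 = 7² × π² / (2 × 0.5 × 0.535²) = 1690.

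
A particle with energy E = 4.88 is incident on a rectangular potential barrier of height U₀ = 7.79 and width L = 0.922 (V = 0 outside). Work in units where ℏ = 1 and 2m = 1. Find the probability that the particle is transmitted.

Since E < U₀ the interior solution is evanescent with decay constant κ = √(2m(U₀ − E))/ℏ = 1.706.
κL = 1.573, sinh(κL) = 2.306.
The exact tunnelling result is T⁻¹ = 1 + U₀² sinh²(κL) / [4E(U₀ − E)] = 6.683, so T = 0.150.

T = 0.150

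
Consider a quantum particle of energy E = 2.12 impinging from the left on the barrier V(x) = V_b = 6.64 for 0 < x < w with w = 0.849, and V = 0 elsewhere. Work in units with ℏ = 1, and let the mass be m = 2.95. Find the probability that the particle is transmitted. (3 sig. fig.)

T = 0.000541

Since E < V_b the interior solution is evanescent with decay constant κ = √(2m(V_b − E))/ℏ = 5.164.
κw = 4.384, sinh(κw) = 40.09.
Matching ψ, ψ′ at both faces gives T = [1 + V_b² sinh²(κw) / (4E(V_b − E))]⁻¹ = 1/1849 = 0.000541.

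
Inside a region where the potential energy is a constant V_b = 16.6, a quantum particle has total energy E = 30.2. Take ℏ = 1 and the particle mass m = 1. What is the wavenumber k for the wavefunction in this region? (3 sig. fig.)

With E > V_b the solution is oscillatory, ψ ∝ e^{±ikx} with k = √(2m(E − V_b))/ℏ.
k = √(2 × 1 × 13.6) = 5.215.

k = 5.22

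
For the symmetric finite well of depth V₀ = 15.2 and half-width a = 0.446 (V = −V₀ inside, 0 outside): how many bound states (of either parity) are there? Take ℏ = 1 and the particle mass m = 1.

N = 2

The dimensionless depth is z₀ = a√(2mV₀)/ℏ = 0.446 × √(30.40) = 2.459.
A new bound state (alternating even/odd) appears each time z₀ passes a multiple of π/2, so N = ⌊2z₀/π⌋ + 1 = ⌊1.565⌋ + 1 = 2.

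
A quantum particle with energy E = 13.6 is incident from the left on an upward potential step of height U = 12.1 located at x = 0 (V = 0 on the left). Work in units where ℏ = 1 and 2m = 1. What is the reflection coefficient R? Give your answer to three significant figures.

On each side the TISE gives plane waves with k = √(2m(E − V))/ℏ: k₁ = √(2·½·13.6) = 3.688, k₂ = √(2·½·1.5) = 1.225.
Matching ψ and ψ′ at x = 0 gives r = (k₁ − k₂)/(k₁ + k₂), so R = r² = 0.2514 and T = 1 − R = 0.7486.

R = 0.251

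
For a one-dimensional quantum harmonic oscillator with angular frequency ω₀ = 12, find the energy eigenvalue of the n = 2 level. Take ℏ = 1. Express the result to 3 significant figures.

The oscillator eigenvalues are E_n = ℏω₀(n + ½), so E_2 = 12 × 2.5 = 30.00.

E = 30.0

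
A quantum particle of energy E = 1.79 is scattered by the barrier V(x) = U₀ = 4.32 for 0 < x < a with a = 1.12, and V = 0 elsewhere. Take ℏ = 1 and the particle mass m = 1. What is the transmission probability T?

Since E < U₀ the interior solution is evanescent with decay constant κ = √(2m(U₀ − E))/ℏ = 2.249.
κa = 2.519, sinh(κa) = 6.170.
Matching ψ, ψ′ at both faces gives T = [1 + U₀² sinh²(κa) / (4E(U₀ − E))]⁻¹ = 1/40.22 = 0.0249.

T = 0.0249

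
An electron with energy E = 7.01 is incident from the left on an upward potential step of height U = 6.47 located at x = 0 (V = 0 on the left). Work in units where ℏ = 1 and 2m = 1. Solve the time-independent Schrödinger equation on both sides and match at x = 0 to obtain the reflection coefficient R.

The wavenumbers are k₁ = √(2mE)/ℏ = 2.648 on the left and k₂ = √(2m(E − U))/ℏ = 0.7348 on the right.
Matching ψ and ψ′ at x = 0 gives r = (k₁ − k₂)/(k₁ + k₂), so R = r² = 0.3198 and T = 1 − R = 0.6802.

R = 0.320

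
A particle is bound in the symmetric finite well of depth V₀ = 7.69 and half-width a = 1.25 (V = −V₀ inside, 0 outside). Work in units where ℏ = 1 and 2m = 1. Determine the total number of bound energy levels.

N = 3

The dimensionless depth is z₀ = a√(2mV₀)/ℏ = 1.25 × √(7.690) = 3.466.
A new bound state (alternating even/odd) appears each time z₀ passes a multiple of π/2, so N = ⌊2z₀/π⌋ + 1 = ⌊2.207⌋ + 1 = 3.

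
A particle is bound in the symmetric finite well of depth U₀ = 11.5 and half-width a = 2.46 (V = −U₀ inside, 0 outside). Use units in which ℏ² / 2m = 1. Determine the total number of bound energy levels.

N = 6

The dimensionless depth is z₀ = a√(2mU₀)/ℏ = 2.46 × √(11.50) = 8.342.
A new bound state (alternating even/odd) appears each time z₀ passes a multiple of π/2, so N = ⌊2z₀/π⌋ + 1 = ⌊5.311⌋ + 1 = 6.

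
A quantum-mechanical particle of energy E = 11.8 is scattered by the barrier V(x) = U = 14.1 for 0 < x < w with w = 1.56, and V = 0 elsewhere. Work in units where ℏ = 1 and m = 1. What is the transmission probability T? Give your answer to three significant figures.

T = 0.00271

Since E < U the interior solution is evanescent with decay constant κ = √(2m(U − E))/ℏ = 2.145.
κw = 3.346, sinh(κw) = 14.17.
Matching ψ, ψ′ at both faces gives T = [1 + U² sinh²(κw) / (4E(U − E))]⁻¹ = 1/368.9 = 0.00271.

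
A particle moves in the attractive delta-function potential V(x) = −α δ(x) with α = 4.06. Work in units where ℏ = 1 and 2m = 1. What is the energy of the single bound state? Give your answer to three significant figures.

E = -4.12

The bound state is ψ(x) = √κ e^{−κ|x|}. The derivative jump ψ'(0⁺) − ψ'(0⁻) = −(2mα/ℏ²)ψ(0) fixes κ = mα/ℏ² = 2.030.
Then E = −ℏ²κ²/(2m) = −mα²/(2ℏ²) = -4.121.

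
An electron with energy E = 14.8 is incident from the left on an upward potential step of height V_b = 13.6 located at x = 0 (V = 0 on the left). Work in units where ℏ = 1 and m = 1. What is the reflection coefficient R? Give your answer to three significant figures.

The wavenumbers are k₁ = √(2mE)/ℏ = 5.441 on the left and k₂ = √(2m(E − V_b))/ℏ = 1.549 on the right.
Continuity of ψ and ψ′ at the step yields the reflection amplitude r = (k₁ − k₂)/(k₁ + k₂) = 0.5567; thus R = |r|² = 0.3099, T = 0.6901.

R = 0.310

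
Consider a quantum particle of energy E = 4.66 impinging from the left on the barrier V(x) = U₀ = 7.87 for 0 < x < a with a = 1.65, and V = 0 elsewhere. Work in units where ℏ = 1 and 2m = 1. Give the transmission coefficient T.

Since E < U₀ the interior solution is evanescent with decay constant κ = √(2m(U₀ − E))/ℏ = 1.792.
κa = 2.956, sinh(κa) = 9.587.
Matching ψ, ψ′ at both faces gives T = [1 + U₀² sinh²(κa) / (4E(U₀ − E))]⁻¹ = 1/96.13 = 0.0104.

T = 0.0104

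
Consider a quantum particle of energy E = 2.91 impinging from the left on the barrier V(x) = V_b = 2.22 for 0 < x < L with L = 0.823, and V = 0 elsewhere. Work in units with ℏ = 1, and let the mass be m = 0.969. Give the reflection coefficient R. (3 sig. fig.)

R = 0.289

Above the barrier the interior wavenumber is k₂ = √(2m(E − V_b))/ℏ = 1.156, giving phase k₂L = 0.9517.
Matching at both interfaces gives T⁻¹ = 1 + V_b² sin²(k₂L) / [4E(E − V_b)] = 1.407, hence T = 0.711.
R = 1 − T = 0.289.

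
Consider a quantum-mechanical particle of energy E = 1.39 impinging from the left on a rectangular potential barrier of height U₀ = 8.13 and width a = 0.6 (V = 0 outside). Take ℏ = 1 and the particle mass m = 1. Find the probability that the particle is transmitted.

T = 0.0276

Since E < U₀ the interior solution is evanescent with decay constant κ = √(2m(U₀ − E))/ℏ = 3.672.
κa = 2.203, sinh(κa) = 4.470.
Matching ψ, ψ′ at both faces gives T = [1 + U₀² sinh²(κa) / (4E(U₀ − E))]⁻¹ = 1/36.25 = 0.0276.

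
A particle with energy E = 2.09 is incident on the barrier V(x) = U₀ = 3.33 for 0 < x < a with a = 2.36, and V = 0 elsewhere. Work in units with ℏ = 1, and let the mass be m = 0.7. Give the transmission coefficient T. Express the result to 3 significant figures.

T = 0.00742

Since E < U₀ the interior solution is evanescent with decay constant κ = √(2m(U₀ − E))/ℏ = 1.318.
κa = 3.109, sinh(κa) = 11.18.
The exact tunnelling result is T⁻¹ = 1 + U₀² sinh²(κa) / [4E(U₀ − E)] = 134.8, so T = 0.00742.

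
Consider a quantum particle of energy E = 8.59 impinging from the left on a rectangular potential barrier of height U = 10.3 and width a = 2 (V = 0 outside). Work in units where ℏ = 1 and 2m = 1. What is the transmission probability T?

T = 0.0118

E < U: inside the barrier ψ ∝ e^{±κx} with κ = √(2m(U − E))/ℏ = 1.308.
κa = 2.615, sinh(κa) = 6.799.
Matching ψ, ψ′ at both faces gives T = [1 + U² sinh²(κa) / (4E(U − E))]⁻¹ = 1/84.48 = 0.0118.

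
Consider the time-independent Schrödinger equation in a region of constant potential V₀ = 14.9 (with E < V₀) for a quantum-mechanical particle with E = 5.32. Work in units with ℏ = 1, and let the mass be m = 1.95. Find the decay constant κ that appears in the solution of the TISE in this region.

κ = 6.11

Since E < V₀ the TISE in this region is ψ'' = κ²ψ with κ = √(2m(V₀ − E))/ℏ.
κ = √(2 × 1.95 × 9.58) = 6.112.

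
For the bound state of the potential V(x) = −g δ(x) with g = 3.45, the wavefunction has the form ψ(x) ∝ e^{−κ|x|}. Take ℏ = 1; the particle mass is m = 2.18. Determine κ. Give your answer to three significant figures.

Integrating the TISE across x = 0 gives the cusp condition ψ'(0⁺) − ψ'(0⁻) = −(2mg/ℏ²)ψ(0).
With ψ ∝ e^{−κ|x|} this yields −2κ = −2mg/ℏ², so κ = mg/ℏ² = 7.521.

κ = 7.52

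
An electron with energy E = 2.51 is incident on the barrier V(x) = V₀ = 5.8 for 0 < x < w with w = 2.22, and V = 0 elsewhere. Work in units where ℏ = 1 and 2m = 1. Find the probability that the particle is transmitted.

Since E < V₀ the interior solution is evanescent with decay constant κ = √(2m(V₀ − E))/ℏ = 1.814.
κw = 4.027, sinh(κw) = 28.03.
Matching ψ, ψ′ at both faces gives T = [1 + V₀² sinh²(κw) / (4E(V₀ − E))]⁻¹ = 1/801.1 = 0.00125.

T = 0.00125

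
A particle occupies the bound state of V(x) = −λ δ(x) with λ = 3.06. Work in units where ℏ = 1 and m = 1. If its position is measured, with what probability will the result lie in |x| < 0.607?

P = 0.976

The normalised bound state is ψ = √κ e^{−κ|x|} with κ = mλ/ℏ² = 3.060.
P(|x| < d) = ∫_{−d}^{d} κ e^{−2κ|x|} dx = 1 − e^{−2κd} = 1 − e^{−3.715} = 0.9756.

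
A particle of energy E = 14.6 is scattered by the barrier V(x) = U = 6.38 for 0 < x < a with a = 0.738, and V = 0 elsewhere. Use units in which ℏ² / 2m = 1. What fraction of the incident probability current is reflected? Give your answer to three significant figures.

E > U: inside the barrier k₂ = √(2m(E − U))/ℏ = 2.867, k₂a = 2.116.
Matching at both interfaces gives T⁻¹ = 1 + U² sin²(k₂a) / [4E(E − U)] = 1.062, hence T = 0.942.
R = 1 − T = 0.0584.

R = 0.0584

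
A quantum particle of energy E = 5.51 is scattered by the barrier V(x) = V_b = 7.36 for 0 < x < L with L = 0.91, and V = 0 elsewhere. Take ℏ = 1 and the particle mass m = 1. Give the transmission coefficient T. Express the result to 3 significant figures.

T = 0.0881

Since E < V_b the interior solution is evanescent with decay constant κ = √(2m(V_b − E))/ℏ = 1.924.
κL = 1.750, sinh(κL) = 2.792.
The exact tunnelling result is T⁻¹ = 1 + V_b² sinh²(κL) / [4E(V_b − E)] = 11.35, so T = 0.0881.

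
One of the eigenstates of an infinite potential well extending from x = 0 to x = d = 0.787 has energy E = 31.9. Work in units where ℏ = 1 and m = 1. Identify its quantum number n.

n = 2

For an infinite well E_n = n²π²ℏ²/(2md²), so n = (d/πℏ)√(2mE).
n = (0.787/π) × √(2 × 1 × 31.9) = 2.001 → n = 2.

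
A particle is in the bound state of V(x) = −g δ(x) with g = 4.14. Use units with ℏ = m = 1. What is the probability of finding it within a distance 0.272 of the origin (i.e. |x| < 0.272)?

The normalised bound state is ψ = √κ e^{−κ|x|} with κ = mg/ℏ² = 4.140.
P(|x| < d) = ∫_{−d}^{d} κ e^{−2κ|x|} dx = 1 − e^{−2κd} = 1 − e^{−2.252} = 0.8948.

P = 0.895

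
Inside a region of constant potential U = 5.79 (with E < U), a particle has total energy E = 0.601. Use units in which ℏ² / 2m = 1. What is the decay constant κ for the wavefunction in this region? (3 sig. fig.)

κ = 2.28

Since E < U the TISE in this region is ψ'' = κ²ψ with κ = √(2m(U − E))/ℏ.
κ = √(2 × 0.5 × 5.189) = 2.278.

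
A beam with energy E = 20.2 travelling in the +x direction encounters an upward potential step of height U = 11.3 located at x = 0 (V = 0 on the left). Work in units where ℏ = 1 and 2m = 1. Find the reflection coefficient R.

On each side the TISE gives plane waves with k = √(2m(E − V))/ℏ: k₁ = √(2·½·20.2) = 4.494, k₂ = √(2·½·8.9) = 2.983.
Matching ψ and ψ′ at x = 0 gives r = (k₁ − k₂)/(k₁ + k₂), so R = r² = 0.04084 and T = 1 − R = 0.9592.

R = 0.0408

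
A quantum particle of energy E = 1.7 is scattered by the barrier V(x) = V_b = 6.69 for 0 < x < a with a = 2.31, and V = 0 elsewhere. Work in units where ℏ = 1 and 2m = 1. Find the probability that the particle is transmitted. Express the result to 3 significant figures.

E < V_b: inside the barrier ψ ∝ e^{±κx} with κ = √(2m(V_b − E))/ℏ = 2.234.
κa = 5.160, sinh(κa) = 87.09.
The exact tunnelling result is T⁻¹ = 1 + V_b² sinh²(κa) / [4E(V_b − E)] = 10010, so T = 0.0000999.

T = 0.0000999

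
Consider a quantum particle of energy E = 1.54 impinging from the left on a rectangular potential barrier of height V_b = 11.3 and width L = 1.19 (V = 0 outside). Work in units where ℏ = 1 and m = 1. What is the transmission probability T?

T = 0.0000511

Since E < V_b the interior solution is evanescent with decay constant κ = √(2m(V_b − E))/ℏ = 4.418.
κL = 5.258, sinh(κL) = 96.01.
Matching ψ, ψ′ at both faces gives T = [1 + V_b² sinh²(κL) / (4E(V_b − E))]⁻¹ = 1/19580 = 0.0000511.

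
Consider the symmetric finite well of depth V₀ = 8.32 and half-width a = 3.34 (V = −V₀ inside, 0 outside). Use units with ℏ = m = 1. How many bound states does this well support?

N = 9

Define the well-strength parameter z₀ = (a/ℏ)√(2mV₀) = 3.34 × √(2·1·8.32) = 13.62.
A new bound state (alternating even/odd) appears each time z₀ passes a multiple of π/2, so N = ⌊2z₀/π⌋ + 1 = ⌊8.674⌋ + 1 = 9.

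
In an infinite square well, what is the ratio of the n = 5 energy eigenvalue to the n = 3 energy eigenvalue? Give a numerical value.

2.77778

Since E_n ∝ n², the ratio is (5/3)² = 2.77778.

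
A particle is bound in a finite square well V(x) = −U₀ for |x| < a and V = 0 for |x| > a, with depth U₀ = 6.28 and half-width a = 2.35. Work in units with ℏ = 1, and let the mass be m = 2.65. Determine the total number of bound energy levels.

Define the well-strength parameter z₀ = (a/ℏ)√(2mU₀) = 2.35 × √(2·2.65·6.28) = 13.56.
The even/odd transcendental equations gain one root per π/2 in z₀, giving N = 1 + ⌊2z₀/π⌋ = 1 + ⌊8.631⌋ = 9.

N = 9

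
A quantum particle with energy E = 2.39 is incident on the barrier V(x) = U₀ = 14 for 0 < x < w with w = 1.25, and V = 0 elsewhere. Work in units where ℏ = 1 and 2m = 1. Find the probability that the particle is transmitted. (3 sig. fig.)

E < U₀: inside the barrier ψ ∝ e^{±κx} with κ = √(2m(U₀ − E))/ℏ = 3.407.
κw = 4.259, sinh(κw) = 35.37.
The exact tunnelling result is T⁻¹ = 1 + U₀² sinh²(κw) / [4E(U₀ − E)] = 2210, so T = 0.000452.

T = 0.000452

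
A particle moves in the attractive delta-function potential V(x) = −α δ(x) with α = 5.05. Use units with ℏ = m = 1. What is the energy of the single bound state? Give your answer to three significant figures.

For x ≠ 0 the bound state is ψ ∝ e^{−κ|x|}; integrating the TISE across the delta gives the cusp condition 2κ = 2mα/ℏ², so κ = 5.050.
Then E = −ℏ²κ²/(2m) = −mα²/(2ℏ²) = -12.75.

E = -12.8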